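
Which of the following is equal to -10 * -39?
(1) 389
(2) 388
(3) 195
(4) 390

-10 * -39 = 390
4) 390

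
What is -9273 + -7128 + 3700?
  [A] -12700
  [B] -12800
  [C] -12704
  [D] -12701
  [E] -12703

First: -9273 + -7128 = -16401
Then: -16401 + 3700 = -12701
D) -12701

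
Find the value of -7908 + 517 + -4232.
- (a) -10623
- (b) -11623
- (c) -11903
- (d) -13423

First: -7908 + 517 = -7391
Then: -7391 + -4232 = -11623
b) -11623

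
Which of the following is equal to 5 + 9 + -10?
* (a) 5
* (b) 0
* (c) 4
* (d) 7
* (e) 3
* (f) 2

First: 5 + 9 = 14
Then: 14 + -10 = 4
c) 4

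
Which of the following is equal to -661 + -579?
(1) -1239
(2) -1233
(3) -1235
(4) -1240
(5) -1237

-661 + -579 = -1240
4) -1240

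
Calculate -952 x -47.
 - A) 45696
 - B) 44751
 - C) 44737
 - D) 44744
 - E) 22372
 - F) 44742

-952 * -47 = 44744
D) 44744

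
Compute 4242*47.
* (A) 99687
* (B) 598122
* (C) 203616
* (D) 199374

4242 * 47 = 199374
D) 199374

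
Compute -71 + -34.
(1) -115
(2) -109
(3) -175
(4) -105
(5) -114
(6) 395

-71 + -34 = -105
4) -105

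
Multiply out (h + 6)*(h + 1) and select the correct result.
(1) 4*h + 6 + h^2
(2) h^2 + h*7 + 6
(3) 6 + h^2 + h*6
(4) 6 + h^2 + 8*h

Expanding (h + 6)*(h + 1):
= h^2 + h*7 + 6
2) h^2 + h*7 + 6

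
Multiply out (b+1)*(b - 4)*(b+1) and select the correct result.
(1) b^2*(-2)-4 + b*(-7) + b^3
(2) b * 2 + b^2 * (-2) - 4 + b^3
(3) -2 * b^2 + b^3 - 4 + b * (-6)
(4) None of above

Expanding (b+1)*(b - 4)*(b+1):
= b^2*(-2)-4 + b*(-7) + b^3
1) b^2*(-2)-4 + b*(-7) + b^3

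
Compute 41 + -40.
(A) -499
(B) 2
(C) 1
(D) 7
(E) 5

41 + -40 = 1
C) 1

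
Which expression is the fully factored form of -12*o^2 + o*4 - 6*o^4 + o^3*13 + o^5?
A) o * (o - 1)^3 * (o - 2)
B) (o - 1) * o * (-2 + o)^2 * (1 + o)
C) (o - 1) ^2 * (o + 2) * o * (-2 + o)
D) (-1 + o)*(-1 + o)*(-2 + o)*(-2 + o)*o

We need to factor -12*o^2 + o*4 - 6*o^4 + o^3*13 + o^5.
The factored form is (-1 + o)*(-1 + o)*(-2 + o)*(-2 + o)*o.
D) (-1 + o)*(-1 + o)*(-2 + o)*(-2 + o)*o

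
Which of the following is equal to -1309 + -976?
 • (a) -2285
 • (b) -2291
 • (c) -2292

-1309 + -976 = -2285
a) -2285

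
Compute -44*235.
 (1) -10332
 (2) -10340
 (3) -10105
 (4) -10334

-44 * 235 = -10340
2) -10340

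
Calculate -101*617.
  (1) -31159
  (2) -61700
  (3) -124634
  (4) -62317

-101 * 617 = -62317
4) -62317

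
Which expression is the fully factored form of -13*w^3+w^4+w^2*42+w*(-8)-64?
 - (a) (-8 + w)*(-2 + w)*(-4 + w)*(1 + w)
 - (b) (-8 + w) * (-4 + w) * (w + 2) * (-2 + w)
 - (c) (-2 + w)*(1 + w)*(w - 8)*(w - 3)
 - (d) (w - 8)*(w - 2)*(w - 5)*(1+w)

We need to factor -13*w^3+w^4+w^2*42+w*(-8)-64.
The factored form is (-8 + w)*(-2 + w)*(-4 + w)*(1 + w).
a) (-8 + w)*(-2 + w)*(-4 + w)*(1 + w)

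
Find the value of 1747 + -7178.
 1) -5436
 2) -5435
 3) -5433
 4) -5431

1747 + -7178 = -5431
4) -5431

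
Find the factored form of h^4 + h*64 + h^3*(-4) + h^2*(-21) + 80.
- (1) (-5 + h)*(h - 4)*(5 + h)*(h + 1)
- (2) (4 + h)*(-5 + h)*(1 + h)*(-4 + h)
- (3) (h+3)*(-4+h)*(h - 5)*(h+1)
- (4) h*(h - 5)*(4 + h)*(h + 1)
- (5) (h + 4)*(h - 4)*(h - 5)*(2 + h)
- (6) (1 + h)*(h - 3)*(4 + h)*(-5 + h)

We need to factor h^4 + h*64 + h^3*(-4) + h^2*(-21) + 80.
The factored form is (4 + h)*(-5 + h)*(1 + h)*(-4 + h).
2) (4 + h)*(-5 + h)*(1 + h)*(-4 + h)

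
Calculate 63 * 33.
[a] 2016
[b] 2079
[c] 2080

63 * 33 = 2079
b) 2079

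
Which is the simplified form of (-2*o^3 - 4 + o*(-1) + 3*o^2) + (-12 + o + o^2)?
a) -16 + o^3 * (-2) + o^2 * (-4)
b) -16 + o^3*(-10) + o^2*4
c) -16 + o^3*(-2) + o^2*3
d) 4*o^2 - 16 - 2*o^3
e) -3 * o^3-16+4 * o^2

Adding the polynomials and combining like terms:
(-2*o^3 - 4 + o*(-1) + 3*o^2) + (-12 + o + o^2)
= 4*o^2 - 16 - 2*o^3
d) 4*o^2 - 16 - 2*o^3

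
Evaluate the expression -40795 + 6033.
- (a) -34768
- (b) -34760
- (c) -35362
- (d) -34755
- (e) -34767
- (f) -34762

-40795 + 6033 = -34762
f) -34762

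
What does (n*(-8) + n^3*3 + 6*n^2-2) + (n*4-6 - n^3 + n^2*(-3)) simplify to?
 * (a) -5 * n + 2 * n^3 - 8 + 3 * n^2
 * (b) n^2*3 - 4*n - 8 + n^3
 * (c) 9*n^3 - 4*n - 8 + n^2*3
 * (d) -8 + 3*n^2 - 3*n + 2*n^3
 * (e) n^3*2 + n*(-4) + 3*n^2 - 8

Adding the polynomials and combining like terms:
(n*(-8) + n^3*3 + 6*n^2 - 2) + (n*4 - 6 - n^3 + n^2*(-3))
= n^3*2 + n*(-4) + 3*n^2 - 8
e) n^3*2 + n*(-4) + 3*n^2 - 8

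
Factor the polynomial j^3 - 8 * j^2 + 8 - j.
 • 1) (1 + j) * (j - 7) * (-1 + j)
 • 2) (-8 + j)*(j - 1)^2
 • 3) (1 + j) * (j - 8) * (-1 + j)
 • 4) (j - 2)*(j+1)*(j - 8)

We need to factor j^3 - 8 * j^2 + 8 - j.
The factored form is (1 + j) * (j - 8) * (-1 + j).
3) (1 + j) * (j - 8) * (-1 + j)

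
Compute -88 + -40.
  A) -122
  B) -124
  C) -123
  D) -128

-88 + -40 = -128
D) -128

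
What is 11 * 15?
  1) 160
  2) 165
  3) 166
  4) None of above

11 * 15 = 165
2) 165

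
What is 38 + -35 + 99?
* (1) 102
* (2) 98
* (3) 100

First: 38 + -35 = 3
Then: 3 + 99 = 102
1) 102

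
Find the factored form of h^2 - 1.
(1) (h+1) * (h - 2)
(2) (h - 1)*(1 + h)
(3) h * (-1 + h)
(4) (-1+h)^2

We need to factor h^2 - 1.
The factored form is (h - 1)*(1 + h).
2) (h - 1)*(1 + h)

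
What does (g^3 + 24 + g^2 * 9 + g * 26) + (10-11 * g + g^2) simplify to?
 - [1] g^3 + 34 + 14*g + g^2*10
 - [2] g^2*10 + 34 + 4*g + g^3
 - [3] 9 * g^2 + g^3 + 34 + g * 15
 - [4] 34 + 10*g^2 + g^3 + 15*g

Adding the polynomials and combining like terms:
(g^3 + 24 + g^2*9 + g*26) + (10 - 11*g + g^2)
= 34 + 10*g^2 + g^3 + 15*g
4) 34 + 10*g^2 + g^3 + 15*g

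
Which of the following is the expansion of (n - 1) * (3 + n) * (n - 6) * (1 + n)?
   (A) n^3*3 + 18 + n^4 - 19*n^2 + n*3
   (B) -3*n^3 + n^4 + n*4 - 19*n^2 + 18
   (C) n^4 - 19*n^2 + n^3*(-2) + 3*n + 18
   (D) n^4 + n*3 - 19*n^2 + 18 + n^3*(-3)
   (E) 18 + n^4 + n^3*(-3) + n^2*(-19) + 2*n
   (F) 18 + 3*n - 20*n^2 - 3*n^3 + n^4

Expanding (n - 1) * (3 + n) * (n - 6) * (1 + n):
= n^4 + n*3 - 19*n^2 + 18 + n^3*(-3)
D) n^4 + n*3 - 19*n^2 + 18 + n^3*(-3)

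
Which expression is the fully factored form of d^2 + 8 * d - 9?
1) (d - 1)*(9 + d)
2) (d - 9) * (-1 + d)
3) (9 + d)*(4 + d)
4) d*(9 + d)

We need to factor d^2 + 8 * d - 9.
The factored form is (d - 1)*(9 + d).
1) (d - 1)*(9 + d)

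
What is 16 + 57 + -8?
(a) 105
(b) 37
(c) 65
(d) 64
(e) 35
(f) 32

First: 16 + 57 = 73
Then: 73 + -8 = 65
c) 65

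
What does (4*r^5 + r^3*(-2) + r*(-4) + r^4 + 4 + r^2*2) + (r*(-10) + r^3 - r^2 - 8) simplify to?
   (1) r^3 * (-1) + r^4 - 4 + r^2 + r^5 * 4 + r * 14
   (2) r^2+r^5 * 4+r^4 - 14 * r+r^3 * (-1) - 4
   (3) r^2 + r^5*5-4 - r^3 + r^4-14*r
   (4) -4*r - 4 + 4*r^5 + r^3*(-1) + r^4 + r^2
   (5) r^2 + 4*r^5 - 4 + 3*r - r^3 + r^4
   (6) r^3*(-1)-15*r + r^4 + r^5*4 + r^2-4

Adding the polynomials and combining like terms:
(4*r^5 + r^3*(-2) + r*(-4) + r^4 + 4 + r^2*2) + (r*(-10) + r^3 - r^2 - 8)
= r^2+r^5 * 4+r^4 - 14 * r+r^3 * (-1) - 4
2) r^2+r^5 * 4+r^4 - 14 * r+r^3 * (-1) - 4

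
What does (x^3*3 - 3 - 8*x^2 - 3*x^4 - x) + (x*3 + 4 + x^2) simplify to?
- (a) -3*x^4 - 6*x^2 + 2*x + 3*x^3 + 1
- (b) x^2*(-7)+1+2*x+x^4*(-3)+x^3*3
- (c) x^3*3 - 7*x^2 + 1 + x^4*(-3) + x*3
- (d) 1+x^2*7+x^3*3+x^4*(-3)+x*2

Adding the polynomials and combining like terms:
(x^3*3 - 3 - 8*x^2 - 3*x^4 - x) + (x*3 + 4 + x^2)
= x^2*(-7)+1+2*x+x^4*(-3)+x^3*3
b) x^2*(-7)+1+2*x+x^4*(-3)+x^3*3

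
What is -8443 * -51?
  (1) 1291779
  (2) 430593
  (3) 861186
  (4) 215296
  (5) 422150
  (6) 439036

-8443 * -51 = 430593
2) 430593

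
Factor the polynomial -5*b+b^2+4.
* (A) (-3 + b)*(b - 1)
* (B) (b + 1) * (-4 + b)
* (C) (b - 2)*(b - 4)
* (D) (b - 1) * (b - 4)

We need to factor -5*b+b^2+4.
The factored form is (b - 1) * (b - 4).
D) (b - 1) * (b - 4)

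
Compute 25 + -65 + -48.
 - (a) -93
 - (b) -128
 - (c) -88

First: 25 + -65 = -40
Then: -40 + -48 = -88
c) -88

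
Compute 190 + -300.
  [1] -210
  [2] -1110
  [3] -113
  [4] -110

190 + -300 = -110
4) -110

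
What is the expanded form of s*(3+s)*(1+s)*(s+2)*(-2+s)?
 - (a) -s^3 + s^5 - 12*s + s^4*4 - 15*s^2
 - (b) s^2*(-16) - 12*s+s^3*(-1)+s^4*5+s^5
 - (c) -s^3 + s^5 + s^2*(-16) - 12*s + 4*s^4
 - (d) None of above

Expanding s*(3+s)*(1+s)*(s+2)*(-2+s):
= -s^3 + s^5 + s^2*(-16) - 12*s + 4*s^4
c) -s^3 + s^5 + s^2*(-16) - 12*s + 4*s^4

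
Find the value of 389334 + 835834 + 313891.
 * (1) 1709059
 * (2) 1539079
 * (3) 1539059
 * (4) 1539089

First: 389334 + 835834 = 1225168
Then: 1225168 + 313891 = 1539059
3) 1539059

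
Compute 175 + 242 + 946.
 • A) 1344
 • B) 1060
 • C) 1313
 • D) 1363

First: 175 + 242 = 417
Then: 417 + 946 = 1363
D) 1363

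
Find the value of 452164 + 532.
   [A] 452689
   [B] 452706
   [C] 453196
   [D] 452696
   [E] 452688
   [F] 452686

452164 + 532 = 452696
D) 452696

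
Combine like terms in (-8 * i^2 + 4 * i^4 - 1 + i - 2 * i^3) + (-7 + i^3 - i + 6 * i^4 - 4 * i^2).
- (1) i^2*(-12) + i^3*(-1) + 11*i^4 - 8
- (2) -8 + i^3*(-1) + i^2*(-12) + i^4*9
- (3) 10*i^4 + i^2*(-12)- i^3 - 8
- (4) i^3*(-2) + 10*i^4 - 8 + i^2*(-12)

Adding the polynomials and combining like terms:
(-8*i^2 + 4*i^4 - 1 + i - 2*i^3) + (-7 + i^3 - i + 6*i^4 - 4*i^2)
= 10*i^4 + i^2*(-12)- i^3 - 8
3) 10*i^4 + i^2*(-12)- i^3 - 8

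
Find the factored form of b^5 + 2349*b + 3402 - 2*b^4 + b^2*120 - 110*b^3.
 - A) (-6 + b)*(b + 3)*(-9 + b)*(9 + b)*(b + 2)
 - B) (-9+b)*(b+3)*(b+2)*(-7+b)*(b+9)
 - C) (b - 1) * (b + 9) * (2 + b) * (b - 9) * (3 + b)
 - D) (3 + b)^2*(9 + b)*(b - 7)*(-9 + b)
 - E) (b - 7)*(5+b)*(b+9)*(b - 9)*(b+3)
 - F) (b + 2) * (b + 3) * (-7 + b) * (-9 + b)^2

We need to factor b^5 + 2349*b + 3402 - 2*b^4 + b^2*120 - 110*b^3.
The factored form is (-9+b)*(b+3)*(b+2)*(-7+b)*(b+9).
B) (-9+b)*(b+3)*(b+2)*(-7+b)*(b+9)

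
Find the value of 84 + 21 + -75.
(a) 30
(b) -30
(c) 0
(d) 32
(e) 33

First: 84 + 21 = 105
Then: 105 + -75 = 30
a) 30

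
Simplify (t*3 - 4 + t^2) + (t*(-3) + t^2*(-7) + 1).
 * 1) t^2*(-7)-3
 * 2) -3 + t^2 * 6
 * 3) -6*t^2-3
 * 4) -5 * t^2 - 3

Adding the polynomials and combining like terms:
(t*3 - 4 + t^2) + (t*(-3) + t^2*(-7) + 1)
= -6*t^2-3
3) -6*t^2-3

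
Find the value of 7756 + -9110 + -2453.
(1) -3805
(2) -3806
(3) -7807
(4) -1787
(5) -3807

First: 7756 + -9110 = -1354
Then: -1354 + -2453 = -3807
5) -3807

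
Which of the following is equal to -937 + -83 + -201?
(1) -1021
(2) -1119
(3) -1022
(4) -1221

First: -937 + -83 = -1020
Then: -1020 + -201 = -1221
4) -1221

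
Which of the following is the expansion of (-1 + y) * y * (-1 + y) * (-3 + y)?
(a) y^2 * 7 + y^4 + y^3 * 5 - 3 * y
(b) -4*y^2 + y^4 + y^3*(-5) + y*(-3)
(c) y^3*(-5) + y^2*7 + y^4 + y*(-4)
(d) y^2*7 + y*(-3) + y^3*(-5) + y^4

Expanding (-1 + y) * y * (-1 + y) * (-3 + y):
= y^2*7 + y*(-3) + y^3*(-5) + y^4
d) y^2*7 + y*(-3) + y^3*(-5) + y^4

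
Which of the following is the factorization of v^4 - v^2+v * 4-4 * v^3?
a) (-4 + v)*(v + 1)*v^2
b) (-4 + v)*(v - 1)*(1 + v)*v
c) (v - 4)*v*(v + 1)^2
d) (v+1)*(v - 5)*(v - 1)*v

We need to factor v^4 - v^2+v * 4-4 * v^3.
The factored form is (-4 + v)*(v - 1)*(1 + v)*v.
b) (-4 + v)*(v - 1)*(1 + v)*v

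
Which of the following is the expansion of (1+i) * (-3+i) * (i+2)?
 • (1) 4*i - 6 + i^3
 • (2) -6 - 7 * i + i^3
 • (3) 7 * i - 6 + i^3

Expanding (1+i) * (-3+i) * (i+2):
= -6 - 7 * i + i^3
2) -6 - 7 * i + i^3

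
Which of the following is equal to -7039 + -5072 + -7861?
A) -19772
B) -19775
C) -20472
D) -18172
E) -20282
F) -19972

First: -7039 + -5072 = -12111
Then: -12111 + -7861 = -19972
F) -19972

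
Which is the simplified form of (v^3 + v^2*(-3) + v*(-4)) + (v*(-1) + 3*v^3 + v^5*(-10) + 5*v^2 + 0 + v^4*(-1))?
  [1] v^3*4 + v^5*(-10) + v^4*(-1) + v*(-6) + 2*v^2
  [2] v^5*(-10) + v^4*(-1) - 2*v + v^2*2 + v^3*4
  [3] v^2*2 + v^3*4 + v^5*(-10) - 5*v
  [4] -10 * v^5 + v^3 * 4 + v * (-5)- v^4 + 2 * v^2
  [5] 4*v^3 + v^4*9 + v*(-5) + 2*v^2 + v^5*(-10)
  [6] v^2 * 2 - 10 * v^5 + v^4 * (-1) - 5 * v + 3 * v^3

Adding the polynomials and combining like terms:
(v^3 + v^2*(-3) + v*(-4)) + (v*(-1) + 3*v^3 + v^5*(-10) + 5*v^2 + 0 + v^4*(-1))
= -10 * v^5 + v^3 * 4 + v * (-5)- v^4 + 2 * v^2
4) -10 * v^5 + v^3 * 4 + v * (-5)- v^4 + 2 * v^2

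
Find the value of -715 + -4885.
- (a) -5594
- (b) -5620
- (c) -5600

-715 + -4885 = -5600
c) -5600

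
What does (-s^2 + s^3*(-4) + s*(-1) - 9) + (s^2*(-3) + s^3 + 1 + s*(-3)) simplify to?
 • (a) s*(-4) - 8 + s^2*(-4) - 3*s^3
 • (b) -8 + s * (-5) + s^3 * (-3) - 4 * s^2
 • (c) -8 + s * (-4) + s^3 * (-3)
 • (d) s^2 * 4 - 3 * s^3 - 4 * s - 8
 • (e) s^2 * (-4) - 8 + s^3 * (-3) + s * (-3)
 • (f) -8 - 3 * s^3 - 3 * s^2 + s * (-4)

Adding the polynomials and combining like terms:
(-s^2 + s^3*(-4) + s*(-1) - 9) + (s^2*(-3) + s^3 + 1 + s*(-3))
= s*(-4) - 8 + s^2*(-4) - 3*s^3
a) s*(-4) - 8 + s^2*(-4) - 3*s^3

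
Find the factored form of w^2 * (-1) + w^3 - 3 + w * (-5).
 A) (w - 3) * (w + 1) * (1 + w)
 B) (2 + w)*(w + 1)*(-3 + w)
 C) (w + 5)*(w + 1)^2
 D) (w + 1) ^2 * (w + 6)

We need to factor w^2 * (-1) + w^3 - 3 + w * (-5).
The factored form is (w - 3) * (w + 1) * (1 + w).
A) (w - 3) * (w + 1) * (1 + w)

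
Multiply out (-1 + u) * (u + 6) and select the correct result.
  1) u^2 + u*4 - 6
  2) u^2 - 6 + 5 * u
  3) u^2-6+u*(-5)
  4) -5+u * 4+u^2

Expanding (-1 + u) * (u + 6):
= u^2 - 6 + 5 * u
2) u^2 - 6 + 5 * u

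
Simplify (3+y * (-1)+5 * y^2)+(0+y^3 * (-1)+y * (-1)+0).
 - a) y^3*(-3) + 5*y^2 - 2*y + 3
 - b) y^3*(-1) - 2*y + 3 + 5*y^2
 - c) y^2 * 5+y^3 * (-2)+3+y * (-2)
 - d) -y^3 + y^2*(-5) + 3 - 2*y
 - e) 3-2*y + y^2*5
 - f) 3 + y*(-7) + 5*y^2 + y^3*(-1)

Adding the polynomials and combining like terms:
(3 + y*(-1) + 5*y^2) + (0 + y^3*(-1) + y*(-1) + 0)
= y^3*(-1) - 2*y + 3 + 5*y^2
b) y^3*(-1) - 2*y + 3 + 5*y^2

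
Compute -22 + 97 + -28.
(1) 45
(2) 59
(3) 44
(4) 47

First: -22 + 97 = 75
Then: 75 + -28 = 47
4) 47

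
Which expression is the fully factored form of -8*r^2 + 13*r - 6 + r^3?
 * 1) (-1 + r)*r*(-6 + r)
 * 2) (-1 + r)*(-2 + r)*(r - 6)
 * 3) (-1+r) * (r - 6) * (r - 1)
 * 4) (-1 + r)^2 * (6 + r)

We need to factor -8*r^2 + 13*r - 6 + r^3.
The factored form is (-1+r) * (r - 6) * (r - 1).
3) (-1+r) * (r - 6) * (r - 1)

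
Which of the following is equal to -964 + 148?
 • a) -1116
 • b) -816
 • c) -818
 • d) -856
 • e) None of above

-964 + 148 = -816
b) -816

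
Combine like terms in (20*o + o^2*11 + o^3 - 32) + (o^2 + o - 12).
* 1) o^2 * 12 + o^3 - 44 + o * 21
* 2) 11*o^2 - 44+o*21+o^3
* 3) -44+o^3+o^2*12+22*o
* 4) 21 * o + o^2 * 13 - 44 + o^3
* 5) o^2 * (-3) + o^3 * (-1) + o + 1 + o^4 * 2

Adding the polynomials and combining like terms:
(20*o + o^2*11 + o^3 - 32) + (o^2 + o - 12)
= o^2 * 12 + o^3 - 44 + o * 21
1) o^2 * 12 + o^3 - 44 + o * 21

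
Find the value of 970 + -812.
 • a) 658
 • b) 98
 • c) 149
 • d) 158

970 + -812 = 158
d) 158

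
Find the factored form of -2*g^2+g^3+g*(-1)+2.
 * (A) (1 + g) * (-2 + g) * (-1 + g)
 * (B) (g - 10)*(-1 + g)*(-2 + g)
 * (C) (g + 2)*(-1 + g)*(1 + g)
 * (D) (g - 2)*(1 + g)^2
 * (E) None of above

We need to factor -2*g^2+g^3+g*(-1)+2.
The factored form is (1 + g) * (-2 + g) * (-1 + g).
A) (1 + g) * (-2 + g) * (-1 + g)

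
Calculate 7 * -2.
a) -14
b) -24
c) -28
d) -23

7 * -2 = -14
a) -14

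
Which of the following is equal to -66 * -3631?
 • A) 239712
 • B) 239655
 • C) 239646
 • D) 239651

-66 * -3631 = 239646
C) 239646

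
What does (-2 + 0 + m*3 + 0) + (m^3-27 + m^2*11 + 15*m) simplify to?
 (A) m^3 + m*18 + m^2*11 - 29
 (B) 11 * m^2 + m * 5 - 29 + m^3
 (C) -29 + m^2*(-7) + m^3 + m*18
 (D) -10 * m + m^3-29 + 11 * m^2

Adding the polynomials and combining like terms:
(-2 + 0 + m*3 + 0) + (m^3 - 27 + m^2*11 + 15*m)
= m^3 + m*18 + m^2*11 - 29
A) m^3 + m*18 + m^2*11 - 29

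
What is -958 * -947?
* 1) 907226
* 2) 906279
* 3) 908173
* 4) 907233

-958 * -947 = 907226
1) 907226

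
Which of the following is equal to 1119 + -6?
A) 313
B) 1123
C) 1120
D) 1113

1119 + -6 = 1113
D) 1113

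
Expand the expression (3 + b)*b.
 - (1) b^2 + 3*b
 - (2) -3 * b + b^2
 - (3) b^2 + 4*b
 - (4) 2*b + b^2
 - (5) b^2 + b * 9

Expanding (3 + b)*b:
= b^2 + 3*b
1) b^2 + 3*b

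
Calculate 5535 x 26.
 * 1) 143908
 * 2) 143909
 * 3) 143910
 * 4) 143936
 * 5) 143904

5535 * 26 = 143910
3) 143910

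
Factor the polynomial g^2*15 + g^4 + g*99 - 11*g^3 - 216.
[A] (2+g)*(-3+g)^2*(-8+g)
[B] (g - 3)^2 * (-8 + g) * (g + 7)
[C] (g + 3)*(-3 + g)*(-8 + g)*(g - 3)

We need to factor g^2*15 + g^4 + g*99 - 11*g^3 - 216.
The factored form is (g + 3)*(-3 + g)*(-8 + g)*(g - 3).
C) (g + 3)*(-3 + g)*(-8 + g)*(g - 3)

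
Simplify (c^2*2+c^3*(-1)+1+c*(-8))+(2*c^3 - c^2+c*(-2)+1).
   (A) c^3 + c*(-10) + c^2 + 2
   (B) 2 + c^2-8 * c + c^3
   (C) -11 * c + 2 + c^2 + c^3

Adding the polynomials and combining like terms:
(c^2*2 + c^3*(-1) + 1 + c*(-8)) + (2*c^3 - c^2 + c*(-2) + 1)
= c^3 + c*(-10) + c^2 + 2
A) c^3 + c*(-10) + c^2 + 2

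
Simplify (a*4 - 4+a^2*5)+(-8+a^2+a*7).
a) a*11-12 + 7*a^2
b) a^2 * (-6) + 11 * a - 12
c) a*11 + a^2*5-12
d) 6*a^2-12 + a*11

Adding the polynomials and combining like terms:
(a*4 - 4 + a^2*5) + (-8 + a^2 + a*7)
= 6*a^2-12 + a*11
d) 6*a^2-12 + a*11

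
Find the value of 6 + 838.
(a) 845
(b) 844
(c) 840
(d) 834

6 + 838 = 844
b) 844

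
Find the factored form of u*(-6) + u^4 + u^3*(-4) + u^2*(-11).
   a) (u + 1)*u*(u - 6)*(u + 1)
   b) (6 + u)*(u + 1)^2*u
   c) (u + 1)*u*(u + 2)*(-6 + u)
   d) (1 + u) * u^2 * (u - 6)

We need to factor u*(-6) + u^4 + u^3*(-4) + u^2*(-11).
The factored form is (u + 1)*u*(u - 6)*(u + 1).
a) (u + 1)*u*(u - 6)*(u + 1)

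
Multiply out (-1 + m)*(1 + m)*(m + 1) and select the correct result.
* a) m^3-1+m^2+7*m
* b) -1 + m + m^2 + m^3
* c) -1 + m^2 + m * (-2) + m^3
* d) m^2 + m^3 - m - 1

Expanding (-1 + m)*(1 + m)*(m + 1):
= m^2 + m^3 - m - 1
d) m^2 + m^3 - m - 1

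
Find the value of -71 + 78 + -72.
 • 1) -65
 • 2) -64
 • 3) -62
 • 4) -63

First: -71 + 78 = 7
Then: 7 + -72 = -65
1) -65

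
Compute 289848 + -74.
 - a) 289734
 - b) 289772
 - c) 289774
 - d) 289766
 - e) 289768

289848 + -74 = 289774
c) 289774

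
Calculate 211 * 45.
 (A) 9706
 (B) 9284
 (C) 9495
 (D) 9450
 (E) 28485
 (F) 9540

211 * 45 = 9495
C) 9495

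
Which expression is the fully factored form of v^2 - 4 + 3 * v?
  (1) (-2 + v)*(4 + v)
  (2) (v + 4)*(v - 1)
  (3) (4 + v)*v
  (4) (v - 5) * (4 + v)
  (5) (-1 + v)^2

We need to factor v^2 - 4 + 3 * v.
The factored form is (v + 4)*(v - 1).
2) (v + 4)*(v - 1)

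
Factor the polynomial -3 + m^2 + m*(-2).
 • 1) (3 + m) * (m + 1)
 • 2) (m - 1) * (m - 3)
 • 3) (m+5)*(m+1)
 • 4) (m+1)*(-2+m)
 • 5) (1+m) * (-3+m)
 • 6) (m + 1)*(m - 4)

We need to factor -3 + m^2 + m*(-2).
The factored form is (1+m) * (-3+m).
5) (1+m) * (-3+m)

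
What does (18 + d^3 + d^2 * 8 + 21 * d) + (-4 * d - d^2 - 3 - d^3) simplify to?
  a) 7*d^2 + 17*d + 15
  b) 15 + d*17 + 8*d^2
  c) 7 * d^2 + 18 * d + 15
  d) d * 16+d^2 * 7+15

Adding the polynomials and combining like terms:
(18 + d^3 + d^2*8 + 21*d) + (-4*d - d^2 - 3 - d^3)
= 7*d^2 + 17*d + 15
a) 7*d^2 + 17*d + 15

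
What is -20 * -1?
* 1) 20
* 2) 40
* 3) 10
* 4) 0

-20 * -1 = 20
1) 20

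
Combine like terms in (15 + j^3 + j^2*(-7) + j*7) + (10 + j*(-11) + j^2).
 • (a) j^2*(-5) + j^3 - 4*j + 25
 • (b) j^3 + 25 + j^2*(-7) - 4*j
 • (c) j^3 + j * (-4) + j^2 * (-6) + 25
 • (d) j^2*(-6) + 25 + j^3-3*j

Adding the polynomials and combining like terms:
(15 + j^3 + j^2*(-7) + j*7) + (10 + j*(-11) + j^2)
= j^3 + j * (-4) + j^2 * (-6) + 25
c) j^3 + j * (-4) + j^2 * (-6) + 25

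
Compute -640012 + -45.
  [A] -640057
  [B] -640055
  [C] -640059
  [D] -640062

-640012 + -45 = -640057
A) -640057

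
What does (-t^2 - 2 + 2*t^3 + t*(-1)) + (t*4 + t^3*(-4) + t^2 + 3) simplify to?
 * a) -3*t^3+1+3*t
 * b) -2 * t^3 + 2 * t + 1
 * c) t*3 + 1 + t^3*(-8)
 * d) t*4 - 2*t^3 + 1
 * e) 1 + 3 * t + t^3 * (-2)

Adding the polynomials and combining like terms:
(-t^2 - 2 + 2*t^3 + t*(-1)) + (t*4 + t^3*(-4) + t^2 + 3)
= 1 + 3 * t + t^3 * (-2)
e) 1 + 3 * t + t^3 * (-2)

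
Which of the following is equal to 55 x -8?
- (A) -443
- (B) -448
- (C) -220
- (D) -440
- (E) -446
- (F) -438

55 * -8 = -440
D) -440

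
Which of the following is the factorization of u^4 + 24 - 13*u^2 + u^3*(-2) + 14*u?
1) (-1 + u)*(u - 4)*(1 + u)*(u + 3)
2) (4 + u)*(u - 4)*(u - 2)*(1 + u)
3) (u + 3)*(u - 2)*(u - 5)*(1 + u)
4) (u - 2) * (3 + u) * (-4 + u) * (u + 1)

We need to factor u^4 + 24 - 13*u^2 + u^3*(-2) + 14*u.
The factored form is (u - 2) * (3 + u) * (-4 + u) * (u + 1).
4) (u - 2) * (3 + u) * (-4 + u) * (u + 1)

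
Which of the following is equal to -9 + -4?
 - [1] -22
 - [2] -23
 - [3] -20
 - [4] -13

-9 + -4 = -13
4) -13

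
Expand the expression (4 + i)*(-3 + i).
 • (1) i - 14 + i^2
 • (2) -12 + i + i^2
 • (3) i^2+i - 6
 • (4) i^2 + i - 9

Expanding (4 + i)*(-3 + i):
= -12 + i + i^2
2) -12 + i + i^2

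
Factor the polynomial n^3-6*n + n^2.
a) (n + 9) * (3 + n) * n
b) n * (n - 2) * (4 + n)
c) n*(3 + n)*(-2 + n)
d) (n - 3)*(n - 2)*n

We need to factor n^3-6*n + n^2.
The factored form is n*(3 + n)*(-2 + n).
c) n*(3 + n)*(-2 + n)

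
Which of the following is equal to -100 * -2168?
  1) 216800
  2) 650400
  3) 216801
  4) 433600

-100 * -2168 = 216800
1) 216800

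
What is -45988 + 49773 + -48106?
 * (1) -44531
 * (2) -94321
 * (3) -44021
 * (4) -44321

First: -45988 + 49773 = 3785
Then: 3785 + -48106 = -44321
4) -44321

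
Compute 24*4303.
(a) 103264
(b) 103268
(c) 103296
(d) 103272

24 * 4303 = 103272
d) 103272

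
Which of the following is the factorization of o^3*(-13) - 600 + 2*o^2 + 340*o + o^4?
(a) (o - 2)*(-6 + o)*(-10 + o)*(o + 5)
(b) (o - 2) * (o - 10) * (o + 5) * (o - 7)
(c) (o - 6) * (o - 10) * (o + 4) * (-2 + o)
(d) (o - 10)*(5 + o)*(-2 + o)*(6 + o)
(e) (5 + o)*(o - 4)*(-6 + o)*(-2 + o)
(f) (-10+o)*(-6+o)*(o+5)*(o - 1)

We need to factor o^3*(-13) - 600 + 2*o^2 + 340*o + o^4.
The factored form is (o - 2)*(-6 + o)*(-10 + o)*(o + 5).
a) (o - 2)*(-6 + o)*(-10 + o)*(o + 5)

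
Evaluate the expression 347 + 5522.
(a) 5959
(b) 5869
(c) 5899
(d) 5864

347 + 5522 = 5869
b) 5869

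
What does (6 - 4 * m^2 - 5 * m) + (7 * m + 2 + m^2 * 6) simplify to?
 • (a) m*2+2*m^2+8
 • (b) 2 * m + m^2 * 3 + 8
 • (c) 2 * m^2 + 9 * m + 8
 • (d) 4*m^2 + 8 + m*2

Adding the polynomials and combining like terms:
(6 - 4*m^2 - 5*m) + (7*m + 2 + m^2*6)
= m*2+2*m^2+8
a) m*2+2*m^2+8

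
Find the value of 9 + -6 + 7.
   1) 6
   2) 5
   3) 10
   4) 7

First: 9 + -6 = 3
Then: 3 + 7 = 10
3) 10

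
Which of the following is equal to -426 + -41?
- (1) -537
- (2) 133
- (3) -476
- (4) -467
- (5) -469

-426 + -41 = -467
4) -467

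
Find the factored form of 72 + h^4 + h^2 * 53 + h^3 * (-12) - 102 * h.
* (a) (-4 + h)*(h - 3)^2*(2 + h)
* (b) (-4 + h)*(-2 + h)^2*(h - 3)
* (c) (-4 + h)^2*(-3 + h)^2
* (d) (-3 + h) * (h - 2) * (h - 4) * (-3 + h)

We need to factor 72 + h^4 + h^2 * 53 + h^3 * (-12) - 102 * h.
The factored form is (-3 + h) * (h - 2) * (h - 4) * (-3 + h).
d) (-3 + h) * (h - 2) * (h - 4) * (-3 + h)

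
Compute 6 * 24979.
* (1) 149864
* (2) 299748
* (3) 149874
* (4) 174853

6 * 24979 = 149874
3) 149874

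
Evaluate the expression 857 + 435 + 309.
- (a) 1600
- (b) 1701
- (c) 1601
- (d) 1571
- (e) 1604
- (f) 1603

First: 857 + 435 = 1292
Then: 1292 + 309 = 1601
c) 1601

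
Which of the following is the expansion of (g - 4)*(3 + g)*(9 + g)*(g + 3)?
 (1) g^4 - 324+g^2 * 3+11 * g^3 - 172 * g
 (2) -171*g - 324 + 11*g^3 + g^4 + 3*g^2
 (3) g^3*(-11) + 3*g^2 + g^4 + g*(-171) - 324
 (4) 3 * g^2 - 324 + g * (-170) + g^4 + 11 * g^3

Expanding (g - 4)*(3 + g)*(9 + g)*(g + 3):
= -171*g - 324 + 11*g^3 + g^4 + 3*g^2
2) -171*g - 324 + 11*g^3 + g^4 + 3*g^2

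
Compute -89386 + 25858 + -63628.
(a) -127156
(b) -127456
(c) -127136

First: -89386 + 25858 = -63528
Then: -63528 + -63628 = -127156
a) -127156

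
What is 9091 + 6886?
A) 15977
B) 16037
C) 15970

9091 + 6886 = 15977
A) 15977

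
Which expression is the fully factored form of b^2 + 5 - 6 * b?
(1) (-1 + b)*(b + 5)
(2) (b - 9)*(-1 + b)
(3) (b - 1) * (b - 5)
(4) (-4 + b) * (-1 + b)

We need to factor b^2 + 5 - 6 * b.
The factored form is (b - 1) * (b - 5).
3) (b - 1) * (b - 5)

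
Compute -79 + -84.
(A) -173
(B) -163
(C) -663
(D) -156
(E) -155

-79 + -84 = -163
B) -163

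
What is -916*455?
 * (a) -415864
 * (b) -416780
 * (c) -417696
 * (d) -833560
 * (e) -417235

-916 * 455 = -416780
b) -416780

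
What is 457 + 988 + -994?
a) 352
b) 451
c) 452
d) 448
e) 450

First: 457 + 988 = 1445
Then: 1445 + -994 = 451
b) 451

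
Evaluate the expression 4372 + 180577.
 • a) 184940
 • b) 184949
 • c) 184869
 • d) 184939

4372 + 180577 = 184949
b) 184949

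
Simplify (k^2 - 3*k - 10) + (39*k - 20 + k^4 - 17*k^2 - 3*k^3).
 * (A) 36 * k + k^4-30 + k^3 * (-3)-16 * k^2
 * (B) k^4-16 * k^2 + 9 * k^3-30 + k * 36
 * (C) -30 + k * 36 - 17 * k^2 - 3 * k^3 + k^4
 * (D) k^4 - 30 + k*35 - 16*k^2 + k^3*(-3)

Adding the polynomials and combining like terms:
(k^2 - 3*k - 10) + (39*k - 20 + k^4 - 17*k^2 - 3*k^3)
= 36 * k + k^4-30 + k^3 * (-3)-16 * k^2
A) 36 * k + k^4-30 + k^3 * (-3)-16 * k^2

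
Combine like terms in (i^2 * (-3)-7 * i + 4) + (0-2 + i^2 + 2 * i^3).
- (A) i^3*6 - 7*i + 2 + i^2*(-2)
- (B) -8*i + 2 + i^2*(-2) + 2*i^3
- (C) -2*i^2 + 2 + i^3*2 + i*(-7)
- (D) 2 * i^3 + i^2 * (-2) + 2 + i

Adding the polynomials and combining like terms:
(i^2*(-3) - 7*i + 4) + (0 - 2 + i^2 + 2*i^3)
= -2*i^2 + 2 + i^3*2 + i*(-7)
C) -2*i^2 + 2 + i^3*2 + i*(-7)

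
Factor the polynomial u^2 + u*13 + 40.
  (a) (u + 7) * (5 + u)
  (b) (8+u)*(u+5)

We need to factor u^2 + u*13 + 40.
The factored form is (8+u)*(u+5).
b) (8+u)*(u+5)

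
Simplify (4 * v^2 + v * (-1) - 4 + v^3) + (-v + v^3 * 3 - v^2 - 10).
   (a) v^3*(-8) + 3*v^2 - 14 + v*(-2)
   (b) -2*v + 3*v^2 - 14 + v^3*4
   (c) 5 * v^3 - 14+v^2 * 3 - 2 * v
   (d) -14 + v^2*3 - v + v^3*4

Adding the polynomials and combining like terms:
(4*v^2 + v*(-1) - 4 + v^3) + (-v + v^3*3 - v^2 - 10)
= -2*v + 3*v^2 - 14 + v^3*4
b) -2*v + 3*v^2 - 14 + v^3*4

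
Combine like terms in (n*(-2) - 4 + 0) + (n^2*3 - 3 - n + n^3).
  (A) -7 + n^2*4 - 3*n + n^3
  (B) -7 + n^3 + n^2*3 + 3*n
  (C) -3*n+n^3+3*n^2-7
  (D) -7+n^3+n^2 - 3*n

Adding the polynomials and combining like terms:
(n*(-2) - 4 + 0) + (n^2*3 - 3 - n + n^3)
= -3*n+n^3+3*n^2-7
C) -3*n+n^3+3*n^2-7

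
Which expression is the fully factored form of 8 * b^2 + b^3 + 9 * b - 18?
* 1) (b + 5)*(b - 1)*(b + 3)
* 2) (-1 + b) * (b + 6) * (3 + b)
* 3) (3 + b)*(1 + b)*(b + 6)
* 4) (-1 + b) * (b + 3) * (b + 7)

We need to factor 8 * b^2 + b^3 + 9 * b - 18.
The factored form is (-1 + b) * (b + 6) * (3 + b).
2) (-1 + b) * (b + 6) * (3 + b)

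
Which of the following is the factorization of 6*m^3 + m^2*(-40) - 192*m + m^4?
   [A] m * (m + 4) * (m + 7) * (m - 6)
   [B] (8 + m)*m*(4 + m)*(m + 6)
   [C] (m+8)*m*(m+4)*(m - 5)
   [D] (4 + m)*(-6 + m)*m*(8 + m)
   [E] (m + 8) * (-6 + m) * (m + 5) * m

We need to factor 6*m^3 + m^2*(-40) - 192*m + m^4.
The factored form is (4 + m)*(-6 + m)*m*(8 + m).
D) (4 + m)*(-6 + m)*m*(8 + m)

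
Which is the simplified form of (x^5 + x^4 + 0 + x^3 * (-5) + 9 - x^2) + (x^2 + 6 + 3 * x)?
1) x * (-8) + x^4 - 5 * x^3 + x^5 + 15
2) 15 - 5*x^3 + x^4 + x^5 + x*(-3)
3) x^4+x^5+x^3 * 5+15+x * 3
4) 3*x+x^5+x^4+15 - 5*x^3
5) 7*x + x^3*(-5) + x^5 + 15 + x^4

Adding the polynomials and combining like terms:
(x^5 + x^4 + 0 + x^3*(-5) + 9 - x^2) + (x^2 + 6 + 3*x)
= 3*x+x^5+x^4+15 - 5*x^3
4) 3*x+x^5+x^4+15 - 5*x^3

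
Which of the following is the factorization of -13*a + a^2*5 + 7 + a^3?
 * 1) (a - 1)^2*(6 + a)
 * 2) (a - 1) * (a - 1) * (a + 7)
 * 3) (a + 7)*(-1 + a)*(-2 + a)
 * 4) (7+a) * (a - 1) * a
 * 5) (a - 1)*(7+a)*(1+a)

We need to factor -13*a + a^2*5 + 7 + a^3.
The factored form is (a - 1) * (a - 1) * (a + 7).
2) (a - 1) * (a - 1) * (a + 7)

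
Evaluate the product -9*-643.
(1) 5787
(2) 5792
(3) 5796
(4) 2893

-9 * -643 = 5787
1) 5787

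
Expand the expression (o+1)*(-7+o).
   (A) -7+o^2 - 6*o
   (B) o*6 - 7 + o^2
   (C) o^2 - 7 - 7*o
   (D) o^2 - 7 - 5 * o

Expanding (o+1)*(-7+o):
= -7+o^2 - 6*o
A) -7+o^2 - 6*o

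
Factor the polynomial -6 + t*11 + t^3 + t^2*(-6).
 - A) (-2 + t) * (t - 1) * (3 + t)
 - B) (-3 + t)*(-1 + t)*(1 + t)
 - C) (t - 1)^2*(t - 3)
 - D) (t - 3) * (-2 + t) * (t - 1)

We need to factor -6 + t*11 + t^3 + t^2*(-6).
The factored form is (t - 3) * (-2 + t) * (t - 1).
D) (t - 3) * (-2 + t) * (t - 1)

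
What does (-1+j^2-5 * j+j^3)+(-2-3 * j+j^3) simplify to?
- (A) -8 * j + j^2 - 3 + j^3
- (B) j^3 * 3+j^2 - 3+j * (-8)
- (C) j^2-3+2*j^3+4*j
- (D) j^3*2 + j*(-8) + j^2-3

Adding the polynomials and combining like terms:
(-1 + j^2 - 5*j + j^3) + (-2 - 3*j + j^3)
= j^3*2 + j*(-8) + j^2-3
D) j^3*2 + j*(-8) + j^2-3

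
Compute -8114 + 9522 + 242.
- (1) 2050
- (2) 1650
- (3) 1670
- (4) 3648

First: -8114 + 9522 = 1408
Then: 1408 + 242 = 1650
2) 1650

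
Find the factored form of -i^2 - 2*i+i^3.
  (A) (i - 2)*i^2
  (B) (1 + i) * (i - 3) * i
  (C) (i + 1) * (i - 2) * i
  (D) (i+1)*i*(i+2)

We need to factor -i^2 - 2*i+i^3.
The factored form is (i + 1) * (i - 2) * i.
C) (i + 1) * (i - 2) * i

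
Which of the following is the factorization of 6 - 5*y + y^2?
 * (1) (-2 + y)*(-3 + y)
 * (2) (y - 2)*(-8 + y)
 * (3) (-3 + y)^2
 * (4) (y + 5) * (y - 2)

We need to factor 6 - 5*y + y^2.
The factored form is (-2 + y)*(-3 + y).
1) (-2 + y)*(-3 + y)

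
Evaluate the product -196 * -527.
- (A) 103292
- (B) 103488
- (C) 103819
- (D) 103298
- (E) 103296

-196 * -527 = 103292
A) 103292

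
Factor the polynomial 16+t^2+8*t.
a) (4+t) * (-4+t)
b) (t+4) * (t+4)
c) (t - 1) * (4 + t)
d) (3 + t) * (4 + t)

We need to factor 16+t^2+8*t.
The factored form is (t+4) * (t+4).
b) (t+4) * (t+4)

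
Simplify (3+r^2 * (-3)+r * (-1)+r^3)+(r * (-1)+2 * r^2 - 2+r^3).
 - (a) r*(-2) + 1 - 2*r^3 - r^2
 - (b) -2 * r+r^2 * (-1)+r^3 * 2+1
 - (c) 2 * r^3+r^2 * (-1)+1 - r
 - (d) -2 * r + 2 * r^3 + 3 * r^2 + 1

Adding the polynomials and combining like terms:
(3 + r^2*(-3) + r*(-1) + r^3) + (r*(-1) + 2*r^2 - 2 + r^3)
= -2 * r+r^2 * (-1)+r^3 * 2+1
b) -2 * r+r^2 * (-1)+r^3 * 2+1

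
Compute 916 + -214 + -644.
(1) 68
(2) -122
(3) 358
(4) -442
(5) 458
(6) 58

First: 916 + -214 = 702
Then: 702 + -644 = 58
6) 58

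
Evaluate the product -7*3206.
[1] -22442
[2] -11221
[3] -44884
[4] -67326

-7 * 3206 = -22442
1) -22442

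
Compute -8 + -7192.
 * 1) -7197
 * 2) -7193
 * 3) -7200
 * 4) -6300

-8 + -7192 = -7200
3) -7200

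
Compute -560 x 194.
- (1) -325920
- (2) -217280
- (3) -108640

-560 * 194 = -108640
3) -108640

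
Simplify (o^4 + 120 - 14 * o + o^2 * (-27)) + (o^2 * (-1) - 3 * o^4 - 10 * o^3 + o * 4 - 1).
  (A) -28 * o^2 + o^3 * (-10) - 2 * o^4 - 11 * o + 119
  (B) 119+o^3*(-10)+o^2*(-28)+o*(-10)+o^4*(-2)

Adding the polynomials and combining like terms:
(o^4 + 120 - 14*o + o^2*(-27)) + (o^2*(-1) - 3*o^4 - 10*o^3 + o*4 - 1)
= 119+o^3*(-10)+o^2*(-28)+o*(-10)+o^4*(-2)
B) 119+o^3*(-10)+o^2*(-28)+o*(-10)+o^4*(-2)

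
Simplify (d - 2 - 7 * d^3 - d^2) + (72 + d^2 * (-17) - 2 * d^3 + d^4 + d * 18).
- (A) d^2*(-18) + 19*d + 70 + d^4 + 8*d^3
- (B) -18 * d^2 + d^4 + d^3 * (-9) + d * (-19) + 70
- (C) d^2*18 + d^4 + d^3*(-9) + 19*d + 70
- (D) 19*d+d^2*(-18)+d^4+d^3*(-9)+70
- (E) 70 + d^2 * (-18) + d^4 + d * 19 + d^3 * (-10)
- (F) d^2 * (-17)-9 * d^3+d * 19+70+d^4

Adding the polynomials and combining like terms:
(d - 2 - 7*d^3 - d^2) + (72 + d^2*(-17) - 2*d^3 + d^4 + d*18)
= 19*d+d^2*(-18)+d^4+d^3*(-9)+70
D) 19*d+d^2*(-18)+d^4+d^3*(-9)+70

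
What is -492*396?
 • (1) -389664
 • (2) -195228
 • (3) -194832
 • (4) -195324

-492 * 396 = -194832
3) -194832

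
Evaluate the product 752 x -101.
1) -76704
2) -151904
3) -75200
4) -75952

752 * -101 = -75952
4) -75952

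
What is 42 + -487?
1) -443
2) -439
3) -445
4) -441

42 + -487 = -445
3) -445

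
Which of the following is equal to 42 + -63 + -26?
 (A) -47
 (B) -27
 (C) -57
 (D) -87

First: 42 + -63 = -21
Then: -21 + -26 = -47
A) -47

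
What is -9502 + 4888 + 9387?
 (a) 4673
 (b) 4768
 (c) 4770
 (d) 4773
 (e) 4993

First: -9502 + 4888 = -4614
Then: -4614 + 9387 = 4773
d) 4773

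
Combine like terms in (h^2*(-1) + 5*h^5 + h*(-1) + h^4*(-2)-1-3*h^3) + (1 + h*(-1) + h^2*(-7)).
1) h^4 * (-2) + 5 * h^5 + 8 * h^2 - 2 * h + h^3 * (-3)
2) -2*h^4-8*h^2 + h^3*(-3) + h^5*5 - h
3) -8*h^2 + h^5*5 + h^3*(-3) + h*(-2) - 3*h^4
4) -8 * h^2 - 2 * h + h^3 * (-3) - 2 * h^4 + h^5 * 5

Adding the polynomials and combining like terms:
(h^2*(-1) + 5*h^5 + h*(-1) + h^4*(-2) - 1 - 3*h^3) + (1 + h*(-1) + h^2*(-7))
= -8 * h^2 - 2 * h + h^3 * (-3) - 2 * h^4 + h^5 * 5
4) -8 * h^2 - 2 * h + h^3 * (-3) - 2 * h^4 + h^5 * 5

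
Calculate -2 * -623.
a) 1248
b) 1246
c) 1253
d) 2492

-2 * -623 = 1246
b) 1246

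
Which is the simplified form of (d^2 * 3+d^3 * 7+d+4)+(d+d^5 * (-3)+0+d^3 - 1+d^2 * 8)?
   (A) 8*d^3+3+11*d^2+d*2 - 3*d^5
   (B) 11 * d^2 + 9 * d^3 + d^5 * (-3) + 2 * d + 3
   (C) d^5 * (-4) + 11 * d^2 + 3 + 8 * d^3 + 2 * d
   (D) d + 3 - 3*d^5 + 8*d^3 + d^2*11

Adding the polynomials and combining like terms:
(d^2*3 + d^3*7 + d + 4) + (d + d^5*(-3) + 0 + d^3 - 1 + d^2*8)
= 8*d^3+3+11*d^2+d*2 - 3*d^5
A) 8*d^3+3+11*d^2+d*2 - 3*d^5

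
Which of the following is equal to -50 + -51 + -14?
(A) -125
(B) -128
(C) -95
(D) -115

First: -50 + -51 = -101
Then: -101 + -14 = -115
D) -115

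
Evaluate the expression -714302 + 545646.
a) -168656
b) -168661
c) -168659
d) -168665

-714302 + 545646 = -168656
a) -168656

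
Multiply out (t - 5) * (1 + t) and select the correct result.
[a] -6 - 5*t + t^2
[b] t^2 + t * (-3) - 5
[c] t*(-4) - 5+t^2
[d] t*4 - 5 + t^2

Expanding (t - 5) * (1 + t):
= t*(-4) - 5+t^2
c) t*(-4) - 5+t^2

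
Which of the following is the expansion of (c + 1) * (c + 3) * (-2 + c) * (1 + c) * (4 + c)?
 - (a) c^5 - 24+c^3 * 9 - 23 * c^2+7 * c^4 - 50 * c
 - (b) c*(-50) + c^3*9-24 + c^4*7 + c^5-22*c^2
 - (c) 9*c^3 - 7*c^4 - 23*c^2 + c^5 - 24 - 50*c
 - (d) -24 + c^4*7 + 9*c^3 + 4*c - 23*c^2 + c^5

Expanding (c + 1) * (c + 3) * (-2 + c) * (1 + c) * (4 + c):
= c^5 - 24+c^3 * 9 - 23 * c^2+7 * c^4 - 50 * c
a) c^5 - 24+c^3 * 9 - 23 * c^2+7 * c^4 - 50 * c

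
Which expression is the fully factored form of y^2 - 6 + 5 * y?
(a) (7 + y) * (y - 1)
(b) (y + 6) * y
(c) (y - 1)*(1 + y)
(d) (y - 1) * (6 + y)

We need to factor y^2 - 6 + 5 * y.
The factored form is (y - 1) * (6 + y).
d) (y - 1) * (6 + y)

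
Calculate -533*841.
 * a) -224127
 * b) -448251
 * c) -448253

-533 * 841 = -448253
c) -448253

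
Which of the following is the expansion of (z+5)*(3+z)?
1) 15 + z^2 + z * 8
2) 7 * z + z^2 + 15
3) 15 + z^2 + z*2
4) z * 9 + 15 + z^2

Expanding (z+5)*(3+z):
= 15 + z^2 + z * 8
1) 15 + z^2 + z * 8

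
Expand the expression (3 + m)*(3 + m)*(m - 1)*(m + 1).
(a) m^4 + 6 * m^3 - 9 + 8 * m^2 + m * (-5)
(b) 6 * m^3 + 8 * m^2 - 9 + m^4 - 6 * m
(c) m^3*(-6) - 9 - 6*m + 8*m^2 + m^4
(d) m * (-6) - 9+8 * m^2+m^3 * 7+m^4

Expanding (3 + m)*(3 + m)*(m - 1)*(m + 1):
= 6 * m^3 + 8 * m^2 - 9 + m^4 - 6 * m
b) 6 * m^3 + 8 * m^2 - 9 + m^4 - 6 * m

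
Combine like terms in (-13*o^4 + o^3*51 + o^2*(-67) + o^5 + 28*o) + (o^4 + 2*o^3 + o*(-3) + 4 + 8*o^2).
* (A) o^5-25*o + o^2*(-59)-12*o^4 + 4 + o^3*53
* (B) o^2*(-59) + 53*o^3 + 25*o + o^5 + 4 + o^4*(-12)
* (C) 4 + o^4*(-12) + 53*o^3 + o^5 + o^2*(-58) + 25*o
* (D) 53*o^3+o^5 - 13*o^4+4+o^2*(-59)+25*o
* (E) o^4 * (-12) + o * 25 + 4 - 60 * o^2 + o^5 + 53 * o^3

Adding the polynomials and combining like terms:
(-13*o^4 + o^3*51 + o^2*(-67) + o^5 + 28*o) + (o^4 + 2*o^3 + o*(-3) + 4 + 8*o^2)
= o^2*(-59) + 53*o^3 + 25*o + o^5 + 4 + o^4*(-12)
B) o^2*(-59) + 53*o^3 + 25*o + o^5 + 4 + o^4*(-12)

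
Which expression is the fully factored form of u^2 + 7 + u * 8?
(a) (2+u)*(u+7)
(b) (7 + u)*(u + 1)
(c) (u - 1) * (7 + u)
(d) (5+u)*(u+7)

We need to factor u^2 + 7 + u * 8.
The factored form is (7 + u)*(u + 1).
b) (7 + u)*(u + 1)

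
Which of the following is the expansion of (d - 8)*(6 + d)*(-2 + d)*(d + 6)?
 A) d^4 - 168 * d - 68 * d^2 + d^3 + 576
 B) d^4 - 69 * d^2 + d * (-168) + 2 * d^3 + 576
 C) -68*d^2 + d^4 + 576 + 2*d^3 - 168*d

Expanding (d - 8)*(6 + d)*(-2 + d)*(d + 6):
= -68*d^2 + d^4 + 576 + 2*d^3 - 168*d
C) -68*d^2 + d^4 + 576 + 2*d^3 - 168*d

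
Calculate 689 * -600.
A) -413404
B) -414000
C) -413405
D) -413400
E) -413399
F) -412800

689 * -600 = -413400
D) -413400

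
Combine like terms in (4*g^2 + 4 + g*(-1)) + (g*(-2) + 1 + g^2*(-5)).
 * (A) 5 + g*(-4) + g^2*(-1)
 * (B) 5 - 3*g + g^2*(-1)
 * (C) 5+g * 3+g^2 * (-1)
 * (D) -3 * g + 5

Adding the polynomials and combining like terms:
(4*g^2 + 4 + g*(-1)) + (g*(-2) + 1 + g^2*(-5))
= 5 - 3*g + g^2*(-1)
B) 5 - 3*g + g^2*(-1)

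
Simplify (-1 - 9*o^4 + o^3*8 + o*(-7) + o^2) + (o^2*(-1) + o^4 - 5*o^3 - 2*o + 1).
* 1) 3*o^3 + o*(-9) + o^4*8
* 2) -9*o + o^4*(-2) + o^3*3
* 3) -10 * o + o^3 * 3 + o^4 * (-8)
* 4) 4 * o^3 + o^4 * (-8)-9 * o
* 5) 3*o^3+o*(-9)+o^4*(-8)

Adding the polynomials and combining like terms:
(-1 - 9*o^4 + o^3*8 + o*(-7) + o^2) + (o^2*(-1) + o^4 - 5*o^3 - 2*o + 1)
= 3*o^3+o*(-9)+o^4*(-8)
5) 3*o^3+o*(-9)+o^4*(-8)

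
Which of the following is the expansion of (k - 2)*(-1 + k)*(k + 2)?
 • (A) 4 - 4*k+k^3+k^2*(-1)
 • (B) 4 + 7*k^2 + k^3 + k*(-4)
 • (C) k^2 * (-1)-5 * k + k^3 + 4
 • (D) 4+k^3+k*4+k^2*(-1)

Expanding (k - 2)*(-1 + k)*(k + 2):
= 4 - 4*k+k^3+k^2*(-1)
A) 4 - 4*k+k^3+k^2*(-1)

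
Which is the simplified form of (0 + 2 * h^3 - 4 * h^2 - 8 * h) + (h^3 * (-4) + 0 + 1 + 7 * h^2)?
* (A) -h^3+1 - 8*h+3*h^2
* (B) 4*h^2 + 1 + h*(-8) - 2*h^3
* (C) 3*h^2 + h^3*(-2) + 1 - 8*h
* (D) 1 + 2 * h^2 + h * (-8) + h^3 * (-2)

Adding the polynomials and combining like terms:
(0 + 2*h^3 - 4*h^2 - 8*h) + (h^3*(-4) + 0 + 1 + 7*h^2)
= 3*h^2 + h^3*(-2) + 1 - 8*h
C) 3*h^2 + h^3*(-2) + 1 - 8*h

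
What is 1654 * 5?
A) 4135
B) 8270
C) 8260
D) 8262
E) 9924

1654 * 5 = 8270
B) 8270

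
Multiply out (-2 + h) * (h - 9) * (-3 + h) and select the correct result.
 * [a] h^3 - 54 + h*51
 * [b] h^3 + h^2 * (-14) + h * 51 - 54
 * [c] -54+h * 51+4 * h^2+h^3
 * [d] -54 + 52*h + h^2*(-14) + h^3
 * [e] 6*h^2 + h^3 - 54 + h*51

Expanding (-2 + h) * (h - 9) * (-3 + h):
= h^3 + h^2 * (-14) + h * 51 - 54
b) h^3 + h^2 * (-14) + h * 51 - 54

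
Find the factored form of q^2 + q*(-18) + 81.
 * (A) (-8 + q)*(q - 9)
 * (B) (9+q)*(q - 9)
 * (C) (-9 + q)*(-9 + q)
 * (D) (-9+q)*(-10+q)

We need to factor q^2 + q*(-18) + 81.
The factored form is (-9 + q)*(-9 + q).
C) (-9 + q)*(-9 + q)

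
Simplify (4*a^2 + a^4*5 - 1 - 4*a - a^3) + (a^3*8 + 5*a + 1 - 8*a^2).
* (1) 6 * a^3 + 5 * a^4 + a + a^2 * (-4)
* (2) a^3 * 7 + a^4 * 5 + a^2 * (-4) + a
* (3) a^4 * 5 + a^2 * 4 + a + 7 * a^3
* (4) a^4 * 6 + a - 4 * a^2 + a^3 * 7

Adding the polynomials and combining like terms:
(4*a^2 + a^4*5 - 1 - 4*a - a^3) + (a^3*8 + 5*a + 1 - 8*a^2)
= a^3 * 7 + a^4 * 5 + a^2 * (-4) + a
2) a^3 * 7 + a^4 * 5 + a^2 * (-4) + a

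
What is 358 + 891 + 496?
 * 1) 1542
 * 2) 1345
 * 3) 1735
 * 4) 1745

First: 358 + 891 = 1249
Then: 1249 + 496 = 1745
4) 1745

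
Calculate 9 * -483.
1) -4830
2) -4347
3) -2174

9 * -483 = -4347
2) -4347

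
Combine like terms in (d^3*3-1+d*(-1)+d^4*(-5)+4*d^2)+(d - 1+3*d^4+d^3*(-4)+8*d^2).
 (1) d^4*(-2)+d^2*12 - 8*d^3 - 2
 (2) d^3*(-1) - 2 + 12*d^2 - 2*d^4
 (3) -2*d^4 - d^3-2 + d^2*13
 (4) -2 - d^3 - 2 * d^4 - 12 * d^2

Adding the polynomials and combining like terms:
(d^3*3 - 1 + d*(-1) + d^4*(-5) + 4*d^2) + (d - 1 + 3*d^4 + d^3*(-4) + 8*d^2)
= d^3*(-1) - 2 + 12*d^2 - 2*d^4
2) d^3*(-1) - 2 + 12*d^2 - 2*d^4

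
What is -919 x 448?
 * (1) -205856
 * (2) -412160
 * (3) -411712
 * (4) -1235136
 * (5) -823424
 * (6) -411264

-919 * 448 = -411712
3) -411712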